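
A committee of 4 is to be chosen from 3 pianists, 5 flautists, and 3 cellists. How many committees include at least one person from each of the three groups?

180

With no constraint there are C(11,4) = 330 possible selections.
Selections missing a whole group: no pianists → C(8,4) = 70; no flautists → C(6,4) = 15; no cellists → C(8,4) = 70.
Add back selections omitting two groups (i.e. drawn from a single group): C(3,4) + C(5,4) + C(3,4) = 5.
By inclusion–exclusion: 330 − 155 + 5 = 180.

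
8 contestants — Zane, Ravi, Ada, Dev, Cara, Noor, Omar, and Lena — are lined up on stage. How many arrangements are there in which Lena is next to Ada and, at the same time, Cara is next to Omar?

Treat {Lena,Ada} as one block (2 orders) and {Cara,Omar} as another (2 orders).
That leaves 6 units to arrange: 2 × 2 × 6! = 4 × 720 = 2880.

2880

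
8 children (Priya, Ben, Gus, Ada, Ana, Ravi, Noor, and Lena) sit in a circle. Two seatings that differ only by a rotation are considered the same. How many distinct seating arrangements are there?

5040

Fix one person's seat to break rotational symmetry; the remaining 7 people can be arranged in (7)! = 5040 ways.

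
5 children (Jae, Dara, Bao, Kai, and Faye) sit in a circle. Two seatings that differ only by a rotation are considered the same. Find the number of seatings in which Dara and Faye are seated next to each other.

Glue Dara and Faye into a block (2 internal orders). Seating 4 units around a circle gives (3)! arrangements.
So 2 × (3)! = 2 × 6 = 12.

12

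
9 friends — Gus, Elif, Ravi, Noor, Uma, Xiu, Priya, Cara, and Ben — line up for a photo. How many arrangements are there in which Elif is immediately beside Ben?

Treat {Elif, Ben} as a single unit. There are 8 units to order, and the pair itself can be ordered 2 ways.
That gives 2 × 8! = 2 × 40320 = 80640.

80640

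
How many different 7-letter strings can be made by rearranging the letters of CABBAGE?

1260

Letter multiplicities in CABBAGE: A×2, B×2, C×1, E×1, G×1.
Dividing 7! = 5040 by 2!·2! = 4 for the repeated letters gives 1260.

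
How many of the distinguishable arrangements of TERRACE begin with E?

360

With the first slot taken by E, it remains to arrange the other 6 letters (TRRACE).
Those 6 letters have R appearing twice, giving (6)!/(2!) = 360.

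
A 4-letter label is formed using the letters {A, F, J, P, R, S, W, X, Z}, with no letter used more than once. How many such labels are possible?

3024

Choose and order 4 of the 9 symbols: the first letter has 9 options, the next 8, then 7, 6.
That product is 9 × 8 × 7 × 6 = 3024.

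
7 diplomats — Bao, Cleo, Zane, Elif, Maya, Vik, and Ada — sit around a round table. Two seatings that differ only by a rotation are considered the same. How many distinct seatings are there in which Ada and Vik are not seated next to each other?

480

Without the restriction there are (6)! = 720 seatings.
Those with Ada next to Vik: fuse the pair into one unit and seat 6 units around a circle — 2·(5)! = 240.
Subtracting, 720 − 240 = 480.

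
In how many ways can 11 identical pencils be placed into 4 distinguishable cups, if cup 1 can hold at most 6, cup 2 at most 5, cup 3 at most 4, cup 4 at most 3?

85

By stars and bars, unrestricted non-negative solutions to x_1+…+x_4 = 11 number C(11+3,3) = 364.
Subtract solutions that violate a single cap (substitute x_i' = x_i − (cap_i+1)): x_1 ≥ 7 gives C(7,3) = 35; x_2 ≥ 6 gives C(8,3) = 56; x_3 ≥ 5 gives C(9,3) = 84; x_4 ≥ 4 gives C(10,3) = 120. Together 295.
Add back pairs where two caps are both exceeded: 0 + 0 + 1 + 1 + 4 + 10 = 16.
By inclusion–exclusion the count is 364 − 295 + 16 = 85.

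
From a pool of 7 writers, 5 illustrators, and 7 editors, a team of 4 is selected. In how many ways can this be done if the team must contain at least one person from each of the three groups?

1960

Total 4-person selections from all 19: C(19,4) = 3876.
Selections missing a whole group: no writers → C(12,4) = 495; no illustrators → C(14,4) = 1001; no editors → C(12,4) = 495.
Add back selections omitting two groups (i.e. drawn from a single group): C(7,4) + C(5,4) + C(7,4) = 75.
By inclusion–exclusion: 3876 − 1991 + 75 = 1960.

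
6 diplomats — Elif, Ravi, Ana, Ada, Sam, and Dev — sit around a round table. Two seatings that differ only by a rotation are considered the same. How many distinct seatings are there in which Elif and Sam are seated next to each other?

Glue Elif and Sam into a block (2 internal orders). Seating 5 units around a circle gives (4)! arrangements.
So 2 × (4)! = 2 × 24 = 48.

48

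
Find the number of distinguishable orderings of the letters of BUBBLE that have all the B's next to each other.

Treat the 3 copies of B as a single block. The multiset to arrange is then {BBB, E, L, U}, 4 items in all.
All 4 items are distinct, so there are (4)! = 24 arrangements.

24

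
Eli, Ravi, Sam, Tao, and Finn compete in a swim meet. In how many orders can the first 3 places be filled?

There are 5 choices for 1st place, 4 for 2nd, and 3 for 3rd.
That gives 5 × 4 × 3 = 60.

60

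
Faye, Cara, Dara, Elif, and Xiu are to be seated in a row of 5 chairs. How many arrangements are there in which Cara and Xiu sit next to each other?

48

Glue Cara and Xiu into one block (2 internal orders), leaving 4 units to arrange in a row.
That gives 2 × 4! = 2 × 24 = 48.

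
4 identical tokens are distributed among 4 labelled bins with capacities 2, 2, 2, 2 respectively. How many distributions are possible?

By stars and bars, unrestricted non-negative solutions to x_1+…+x_4 = 4 number C(4+3,3) = 35.
Subtract solutions that violate a single cap (substitute x_i' = x_i − (cap_i+1)): x_1 ≥ 3 gives C(4,3) = 4; x_2 ≥ 3 gives C(4,3) = 4; x_3 ≥ 3 gives C(4,3) = 4; x_4 ≥ 3 gives C(4,3) = 4. Together 16.
No two caps can be exceeded simultaneously, so the pair terms are all 0.
By inclusion–exclusion the count is 35 − 16 + 0 = 19.

19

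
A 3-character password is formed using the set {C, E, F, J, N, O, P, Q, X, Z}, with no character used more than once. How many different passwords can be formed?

Choose and order 3 of the 10 symbols: the first character has 10 options, the next 9, then 8.
That product is 10 × 9 × 8 = 720.

720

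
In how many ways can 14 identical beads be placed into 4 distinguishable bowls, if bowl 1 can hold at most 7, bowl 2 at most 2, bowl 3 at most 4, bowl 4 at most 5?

31

Without the upper bounds there are C(17,3) = 680 ways to split 14 among 4 bowls.
Subtract solutions that violate a single cap (substitute x_i' = x_i − (cap_i+1)): x_1 ≥ 8 gives C(9,3) = 84; x_2 ≥ 3 gives C(14,3) = 364; x_3 ≥ 5 gives C(12,3) = 220; x_4 ≥ 6 gives C(11,3) = 165. Together 833.
Add back pairs where two caps are both exceeded: 20 + 4 + 1 + 84 + 56 + 20 = 185.
Subtract triples: 0 + 0 + 0 + 1 = 1.
By inclusion–exclusion the count is 680 − 833 + 185 − 1 = 31.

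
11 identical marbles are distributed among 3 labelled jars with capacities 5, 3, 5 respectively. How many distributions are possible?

Ignoring the caps, the number of non-negative solutions to x_1+…+x_3 = 11 is C(13,2) = 78.
Subtract solutions that violate a single cap (substitute x_i' = x_i − (cap_i+1)): x_1 ≥ 6 gives C(7,2) = 21; x_2 ≥ 4 gives C(9,2) = 36; x_3 ≥ 6 gives C(7,2) = 21. Together 78.
Add back pairs where two caps are both exceeded: 3 + 0 + 3 = 6.
By inclusion–exclusion the count is 78 − 78 + 6 = 6.

6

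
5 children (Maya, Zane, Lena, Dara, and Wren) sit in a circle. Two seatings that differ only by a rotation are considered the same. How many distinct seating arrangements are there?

24

Fix one person's seat to break rotational symmetry; the remaining 4 people can be arranged in (4)! = 24 ways.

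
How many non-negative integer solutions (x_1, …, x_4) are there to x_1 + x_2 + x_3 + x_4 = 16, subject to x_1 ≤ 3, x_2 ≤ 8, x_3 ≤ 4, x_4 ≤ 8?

90

Without the upper bounds there are C(19,3) = 969 ways to split 16 among 4 variables.
Subtract solutions that violate a single cap (substitute x_i' = x_i − (cap_i+1)): x_1 ≥ 4 gives C(15,3) = 455; x_2 ≥ 9 gives C(10,3) = 120; x_3 ≥ 5 gives C(14,3) = 364; x_4 ≥ 9 gives C(10,3) = 120. Together 1059.
Add back pairs where two caps are both exceeded: 20 + 120 + 20 + 10 + 0 + 10 = 180.
By inclusion–exclusion the count is 969 − 1059 + 180 = 90.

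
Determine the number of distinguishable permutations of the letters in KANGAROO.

Letter multiplicities in KANGAROO: A×2, G×1, K×1, N×1, O×2, R×1.
The number of distinct arrangements is 8!/(2!·2!) = 40320/4 = 10080.

10080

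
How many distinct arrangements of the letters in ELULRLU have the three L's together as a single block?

Treat the 3 copies of L as a single block. The multiset to arrange is then {LLL, E, R, U, U}, 5 items in all.
That gives (5)!/(2!) = 60 arrangements.

60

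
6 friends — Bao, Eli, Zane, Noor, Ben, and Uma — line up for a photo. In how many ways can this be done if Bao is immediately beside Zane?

Glue Bao and Zane into one block (2 internal orders), leaving 5 units to arrange in a row.
That gives 2 × 5! = 2 × 120 = 240.

240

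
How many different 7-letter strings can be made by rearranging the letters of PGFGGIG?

Letter multiplicities in PGFGGIG: F×1, G×4, I×1, P×1.
So there are 7! / (4!) = 210 distinguishable arrangements.

210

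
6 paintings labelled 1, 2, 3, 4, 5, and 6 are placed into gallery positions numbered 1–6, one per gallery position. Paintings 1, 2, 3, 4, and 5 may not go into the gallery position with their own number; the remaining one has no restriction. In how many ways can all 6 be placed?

309

Let Aᵢ (for 1 ≤ i ≤ 5) be the placements that put painting i in its forbidden gallery position. Any j of these fix j positions, leaving (6−j)! ways to fill the rest, and there are C(5,j) ways to pick which j.
By inclusion–exclusion, the number of valid placements is Σ_{j=0}^{5} (−1)^j C(5,j)·(6−j)!.
Computing: 720 − 600 + 240 − 60 + 10 − 1 = 309.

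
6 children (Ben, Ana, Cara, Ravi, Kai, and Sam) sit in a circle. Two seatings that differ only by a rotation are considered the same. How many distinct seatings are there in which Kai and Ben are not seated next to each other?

72

All circular seatings of 6 people number (5)! = 120.
Seatings with Kai beside Ben: treat them as a block with 2 internal orders, giving 2 × (4)! = 48.
Subtracting, 120 − 48 = 72.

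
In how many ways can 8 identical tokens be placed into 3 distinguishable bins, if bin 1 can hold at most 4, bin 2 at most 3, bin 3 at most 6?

17

By stars and bars, unrestricted non-negative solutions to x_1+…+x_3 = 8 number C(8+2,2) = 45.
Subtract solutions that violate a single cap (substitute x_i' = x_i − (cap_i+1)): x_1 ≥ 5 gives C(5,2) = 10; x_2 ≥ 4 gives C(6,2) = 15; x_3 ≥ 7 gives C(3,2) = 3. Together 28.
No two caps can be exceeded simultaneously, so the pair terms are all 0.
By inclusion–exclusion the count is 45 − 28 + 0 = 17.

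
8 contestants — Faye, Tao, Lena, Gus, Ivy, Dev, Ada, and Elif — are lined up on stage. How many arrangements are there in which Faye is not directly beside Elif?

Of the 8! = 40320 arrangements, those with Faye and Elif adjacent number 2 × 7! = 10080 (treat the pair as a block with 2 internal orders).
Complementary counting: 40320 − 10080 = 30240.

30240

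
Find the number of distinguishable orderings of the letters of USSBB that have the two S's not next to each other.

Total arrangements of USSBB: 5!/(2!·2!) = 30.
Arrangements with the S's together: treat SS as one letter, giving (4)!/(2!) = 12.
Hence 30 − 12 = 18.

18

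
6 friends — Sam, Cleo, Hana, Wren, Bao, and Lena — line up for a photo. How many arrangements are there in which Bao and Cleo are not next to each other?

Of the 6! = 720 arrangements, those with Bao and Cleo adjacent number 2 × 5! = 240 (treat the pair as a block with 2 internal orders).
Complementary counting: 720 − 240 = 480.

480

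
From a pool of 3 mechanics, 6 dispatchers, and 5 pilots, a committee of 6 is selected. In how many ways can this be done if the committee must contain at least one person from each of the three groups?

2430

Unrestricted: C(14,6) = 3003 ways to pick any 6 of the 14.
Selections missing a whole group: no mechanics → C(11,6) = 462; no dispatchers → C(8,6) = 28; no pilots → C(9,6) = 84.
Add back selections omitting two groups (i.e. drawn from a single group): C(3,6) + C(6,6) + C(5,6) = 1.
By inclusion–exclusion: 3003 − 574 + 1 = 2430.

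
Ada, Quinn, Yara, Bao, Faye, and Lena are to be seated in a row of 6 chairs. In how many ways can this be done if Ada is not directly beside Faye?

There are 6! = 720 arrangements in all. If Ada and Faye are adjacent, merging them into one block gives 2·(5)! = 240 arrangements.
Complementary counting: 720 − 240 = 480.

480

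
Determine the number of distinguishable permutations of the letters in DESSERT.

Letter multiplicities in DESSERT: D×1, E×2, R×1, S×2, T×1.
Dividing 7! = 5040 by 2!·2! = 4 for the repeated letters gives 1260.

1260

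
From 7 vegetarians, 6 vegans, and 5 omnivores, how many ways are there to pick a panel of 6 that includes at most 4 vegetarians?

Split by how many vegetarians are chosen (0 through 4).
Sum: C(7,0)·C(11,6) + C(7,1)·C(11,5) + C(7,2)·C(11,4) + C(7,3)·C(11,3) + C(7,4)·C(11,2) = 462 + 3234 + 6930 + 5775 + 1925 = 18326.

18326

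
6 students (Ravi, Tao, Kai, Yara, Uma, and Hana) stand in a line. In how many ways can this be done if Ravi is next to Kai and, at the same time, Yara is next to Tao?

Treat {Ravi,Kai} as one block (2 orders) and {Yara,Tao} as another (2 orders).
That leaves 4 units to arrange: 2 × 2 × 4! = 4 × 24 = 96.

96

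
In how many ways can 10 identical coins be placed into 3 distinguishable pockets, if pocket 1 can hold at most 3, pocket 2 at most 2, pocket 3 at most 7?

Ignoring the caps, the number of non-negative solutions to x_1+…+x_3 = 10 is C(12,2) = 66.
Subtract solutions that violate a single cap (substitute x_i' = x_i − (cap_i+1)): x_1 ≥ 4 gives C(8,2) = 28; x_2 ≥ 3 gives C(9,2) = 36; x_3 ≥ 8 gives C(4,2) = 6. Together 70.
Add back pairs where two caps are both exceeded: 10 + 0 + 0 = 10.
By inclusion–exclusion the count is 66 − 70 + 10 = 6.

6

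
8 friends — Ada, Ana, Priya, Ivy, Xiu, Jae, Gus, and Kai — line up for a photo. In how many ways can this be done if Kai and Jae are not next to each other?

There are 8! = 40320 arrangements in all. If Kai and Jae are adjacent, merging them into one block gives 2·(7)! = 10080 arrangements.
Complementary counting: 40320 − 10080 = 30240.

30240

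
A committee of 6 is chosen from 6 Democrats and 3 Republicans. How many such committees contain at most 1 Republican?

19

Split by how many Republicans are chosen (0 through 1).
Sum: C(3,0)·C(6,6) + C(3,1)·C(6,5) = 1 + 18 = 19.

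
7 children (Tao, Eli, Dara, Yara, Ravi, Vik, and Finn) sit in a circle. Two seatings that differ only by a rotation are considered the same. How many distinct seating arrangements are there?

Seat Tao anywhere (absorbing the rotational symmetry), then permute the other 6: (6)! = 720.

720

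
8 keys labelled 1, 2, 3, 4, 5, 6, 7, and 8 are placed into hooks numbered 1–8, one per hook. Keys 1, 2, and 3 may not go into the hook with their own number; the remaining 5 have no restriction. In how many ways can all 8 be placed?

Let Aᵢ (for i ∈ {1, 2, 3}) be the placements that put key i in its forbidden hook. Any j of these fix j positions, leaving (8−j)! ways to fill the rest, and there are C(3,j) ways to pick which j.
By inclusion–exclusion, the number of valid placements is Σ_{j=0}^{3} (−1)^j C(3,j)·(8−j)!.
Computing: 40320 − 15120 + 2160 − 120 = 27240.

27240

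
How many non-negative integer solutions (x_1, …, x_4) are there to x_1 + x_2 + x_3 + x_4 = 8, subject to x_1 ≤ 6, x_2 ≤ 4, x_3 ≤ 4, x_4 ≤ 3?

Ignoring the caps, the number of non-negative solutions to x_1+…+x_4 = 8 is C(11,3) = 165.
Subtract solutions that violate a single cap (substitute x_i' = x_i − (cap_i+1)): x_1 ≥ 7 gives C(4,3) = 4; x_2 ≥ 5 gives C(6,3) = 20; x_3 ≥ 5 gives C(6,3) = 20; x_4 ≥ 4 gives C(7,3) = 35. Together 79.
No two caps can be exceeded simultaneously, so the pair terms are all 0.
By inclusion–exclusion the count is 165 − 79 + 0 = 86.

86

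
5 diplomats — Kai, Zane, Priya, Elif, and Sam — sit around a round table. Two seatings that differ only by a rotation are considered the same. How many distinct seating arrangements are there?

Fix one person's seat to break rotational symmetry; the remaining 4 people can be arranged in (4)! = 24 ways.

24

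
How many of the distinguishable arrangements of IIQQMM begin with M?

With the first slot taken by M, it remains to arrange the other 5 letters (IIQQM).
Those 5 letters have I appearing twice and Q appearing twice, giving (5)!/(2!·2!) = 30.

30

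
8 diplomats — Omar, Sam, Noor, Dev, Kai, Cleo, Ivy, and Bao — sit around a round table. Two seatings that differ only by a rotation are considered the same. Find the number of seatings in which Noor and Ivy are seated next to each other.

1440

Glue Noor and Ivy into a block (2 internal orders). Seating 7 units around a circle gives (6)! arrangements.
So 2 × (6)! = 2 × 720 = 1440.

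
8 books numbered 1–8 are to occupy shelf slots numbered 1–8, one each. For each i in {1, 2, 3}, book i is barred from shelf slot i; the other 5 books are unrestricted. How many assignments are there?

Let Aᵢ (for i ∈ {1, 2, 3}) be the placements that put book i in its forbidden shelf slot. Any j of these fix j positions, leaving (8−j)! ways to fill the rest, and there are C(3,j) ways to pick which j.
By inclusion–exclusion, the number of valid placements is Σ_{j=0}^{3} (−1)^j C(3,j)·(8−j)!.
Computing: 40320 − 15120 + 2160 − 120 = 27240.

27240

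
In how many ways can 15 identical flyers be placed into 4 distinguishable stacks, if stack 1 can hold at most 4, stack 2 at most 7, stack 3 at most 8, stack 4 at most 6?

By stars and bars, unrestricted non-negative solutions to x_1+…+x_4 = 15 number C(15+3,3) = 816.
Subtract solutions that violate a single cap (substitute x_i' = x_i − (cap_i+1)): x_1 ≥ 5 gives C(13,3) = 286; x_2 ≥ 8 gives C(10,3) = 120; x_3 ≥ 9 gives C(9,3) = 84; x_4 ≥ 7 gives C(11,3) = 165. Together 655.
Add back pairs where two caps are both exceeded: 10 + 4 + 20 + 0 + 1 + 0 = 35.
By inclusion–exclusion the count is 816 − 655 + 35 = 196.

196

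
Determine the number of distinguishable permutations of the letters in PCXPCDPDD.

PCXPCDPDD has 9 letters with C appearing twice, D appearing 3 times, and P appearing 3 times.
So there are 9! / (3!·3!·2!) = 5040 distinguishable arrangements.

5040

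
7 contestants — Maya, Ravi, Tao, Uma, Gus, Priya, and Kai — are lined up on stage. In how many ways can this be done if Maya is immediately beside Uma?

1440

Place the 5 others and the Maya-Uma pair as 6 objects in a line; the pair has 2 internal arrangements.
That gives 2 × 6! = 2 × 720 = 1440.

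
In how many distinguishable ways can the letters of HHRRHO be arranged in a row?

Letter multiplicities in HHRRHO: H×3, O×1, R×2.
The number of distinct arrangements is 6!/(3!·2!) = 720/12 = 60.

60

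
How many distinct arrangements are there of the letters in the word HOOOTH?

60

HOOOTH has 6 letters with H appearing twice and O appearing 3 times.
So there are 6! / (3!·2!) = 60 distinguishable arrangements.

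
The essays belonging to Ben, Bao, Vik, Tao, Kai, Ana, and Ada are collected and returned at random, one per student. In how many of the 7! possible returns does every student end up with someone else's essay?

1854

This is the derangement count D_7: permutations of 7 items with no fixed point.
By inclusion–exclusion this is Σ_{j=0}^{7} (−1)^j C(7,j)·(7−j)!.
Computing: 5040 − 5040 + 2520 − 840 + 210 − 42 + 7 − 1 = 1854.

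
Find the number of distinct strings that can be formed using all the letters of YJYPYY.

Letter multiplicities in YJYPYY: J×1, P×1, Y×4.
Dividing 6! = 720 by 4! = 24 for the repeated letters gives 30.

30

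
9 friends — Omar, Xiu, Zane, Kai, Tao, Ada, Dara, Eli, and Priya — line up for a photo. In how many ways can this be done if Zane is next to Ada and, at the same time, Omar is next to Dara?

Treat {Zane,Ada} as one block (2 orders) and {Omar,Dara} as another (2 orders).
That leaves 7 units to arrange: 2 × 2 × 7! = 4 × 5040 = 20160.

20160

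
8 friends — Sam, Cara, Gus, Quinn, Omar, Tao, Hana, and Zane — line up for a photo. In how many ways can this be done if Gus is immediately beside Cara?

Glue Gus and Cara into one block (2 internal orders), leaving 7 units to arrange in a row.
So the count is 2·(7)! = 10080.

10080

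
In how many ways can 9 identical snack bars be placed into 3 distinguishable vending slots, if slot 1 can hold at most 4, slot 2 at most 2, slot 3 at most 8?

By stars and bars, unrestricted non-negative solutions to x_1+…+x_3 = 9 number C(9+2,2) = 55.
Subtract solutions that violate a single cap (substitute x_i' = x_i − (cap_i+1)): x_1 ≥ 5 gives C(6,2) = 15; x_2 ≥ 3 gives C(8,2) = 28; x_3 ≥ 9 gives C(2,2) = 1. Together 44.
Add back pairs where two caps are both exceeded: 3 + 0 + 0 = 3.
By inclusion–exclusion the count is 55 − 44 + 3 = 14.

14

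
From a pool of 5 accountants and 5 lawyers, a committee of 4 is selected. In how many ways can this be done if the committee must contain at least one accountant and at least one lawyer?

Total 4-person selections from all 10: C(10,4) = 210.
Selections missing a whole group: no accountants → C(5,4) = 5; no lawyers → C(5,4) = 5.
Both groups omitted at once is impossible, so 210 − 10 = 200.

200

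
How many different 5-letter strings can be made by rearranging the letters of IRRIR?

10

IRRIR has 5 letters with I appearing twice and R appearing 3 times.
Dividing 5! = 120 by 3!·2! = 12 for the repeated letters gives 10.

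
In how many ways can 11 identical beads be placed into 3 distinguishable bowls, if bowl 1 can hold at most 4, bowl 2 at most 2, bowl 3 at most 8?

9

Without the upper bounds there are C(13,2) = 78 ways to split 11 among 3 bowls.
Subtract solutions that violate a single cap (substitute x_i' = x_i − (cap_i+1)): x_1 ≥ 5 gives C(8,2) = 28; x_2 ≥ 3 gives C(10,2) = 45; x_3 ≥ 9 gives C(4,2) = 6. Together 79.
Add back pairs where two caps are both exceeded: 10 + 0 + 0 = 10.
By inclusion–exclusion the count is 78 − 79 + 10 = 9.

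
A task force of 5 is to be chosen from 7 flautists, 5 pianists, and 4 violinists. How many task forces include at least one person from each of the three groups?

3010

Total 5-person selections from all 16: C(16,5) = 4368.
Subtract selections that omit an entire group: no flautists → C(9,5) = 126; no pianists → C(11,5) = 462; no violinists → C(12,5) = 792.
Add back selections omitting two groups (i.e. drawn from a single group): C(7,5) + C(5,5) + C(4,5) = 22.
By inclusion–exclusion: 4368 − 1380 + 22 = 3010.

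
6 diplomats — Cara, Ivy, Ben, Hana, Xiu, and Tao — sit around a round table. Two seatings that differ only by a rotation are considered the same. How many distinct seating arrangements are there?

120

Fix one person's seat to break rotational symmetry; the remaining 5 people can be arranged in (5)! = 120 ways.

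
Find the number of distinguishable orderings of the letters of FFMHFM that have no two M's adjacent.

40

There are 6!/(3!·2!) = 60 arrangements of FFMHFM in total.
Arrangements with the M's together: treat MM as one letter, giving (5)!/(3!) = 20.
Subtracting, 60 − 20 = 40 arrangements keep the M's apart.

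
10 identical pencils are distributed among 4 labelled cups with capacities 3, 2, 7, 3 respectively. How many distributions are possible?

Without the upper bounds there are C(13,3) = 286 ways to split 10 among 4 cups.
Subtract solutions that violate a single cap (substitute x_i' = x_i − (cap_i+1)): x_1 ≥ 4 gives C(9,3) = 84; x_2 ≥ 3 gives C(10,3) = 120; x_3 ≥ 8 gives C(5,3) = 10; x_4 ≥ 4 gives C(9,3) = 84. Together 298.
Add back pairs where two caps are both exceeded: 20 + 0 + 10 + 0 + 20 + 0 = 50.
By inclusion–exclusion the count is 286 − 298 + 50 = 38.

38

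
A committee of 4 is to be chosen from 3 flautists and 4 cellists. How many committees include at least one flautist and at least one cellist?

34

Unrestricted: C(7,4) = 35 ways to pick any 4 of the 7.
Subtract selections that omit an entire group: no flautists → C(4,4) = 1; no cellists → C(3,4) = 0.
Both groups omitted at once is impossible, so 35 − 1 = 34.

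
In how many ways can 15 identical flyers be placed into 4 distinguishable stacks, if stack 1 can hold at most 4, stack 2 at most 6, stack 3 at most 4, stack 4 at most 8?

Ignoring the caps, the number of non-negative solutions to x_1+…+x_4 = 15 is C(18,3) = 816.
Subtract solutions that violate a single cap (substitute x_i' = x_i − (cap_i+1)): x_1 ≥ 5 gives C(13,3) = 286; x_2 ≥ 7 gives C(11,3) = 165; x_3 ≥ 5 gives C(13,3) = 286; x_4 ≥ 9 gives C(9,3) = 84. Together 821.
Add back pairs where two caps are both exceeded: 20 + 56 + 4 + 20 + 0 + 4 = 104.
By inclusion–exclusion the count is 816 − 821 + 104 = 99.

99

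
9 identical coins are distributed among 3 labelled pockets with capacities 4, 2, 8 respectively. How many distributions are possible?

By stars and bars, unrestricted non-negative solutions to x_1+…+x_3 = 9 number C(9+2,2) = 55.
Subtract solutions that violate a single cap (substitute x_i' = x_i − (cap_i+1)): x_1 ≥ 5 gives C(6,2) = 15; x_2 ≥ 3 gives C(8,2) = 28; x_3 ≥ 9 gives C(2,2) = 1. Together 44.
Add back pairs where two caps are both exceeded: 3 + 0 + 0 = 3.
By inclusion–exclusion the count is 55 − 44 + 3 = 14.

14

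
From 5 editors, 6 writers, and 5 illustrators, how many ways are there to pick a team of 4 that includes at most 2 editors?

1705

Split by how many editors are chosen (0 through 2).
Sum: C(5,0)·C(11,4) + C(5,1)·C(11,3) + C(5,2)·C(11,2) = 330 + 825 + 550 = 1705.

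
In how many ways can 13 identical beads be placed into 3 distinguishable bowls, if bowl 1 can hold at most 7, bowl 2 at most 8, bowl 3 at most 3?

18

By stars and bars, unrestricted non-negative solutions to x_1+…+x_3 = 13 number C(13+2,2) = 105.
Subtract solutions that violate a single cap (substitute x_i' = x_i − (cap_i+1)): x_1 ≥ 8 gives C(7,2) = 21; x_2 ≥ 9 gives C(6,2) = 15; x_3 ≥ 4 gives C(11,2) = 55. Together 91.
Add back pairs where two caps are both exceeded: 0 + 3 + 1 = 4.
By inclusion–exclusion the count is 105 − 91 + 4 = 18.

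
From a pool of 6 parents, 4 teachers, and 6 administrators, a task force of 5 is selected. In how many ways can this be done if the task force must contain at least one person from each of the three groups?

3084

Unrestricted: C(16,5) = 4368 ways to pick any 5 of the 16.
Subtract selections that omit an entire group: no parents → C(10,5) = 252; no teachers → C(12,5) = 792; no administrators → C(10,5) = 252.
Add back selections omitting two groups (i.e. drawn from a single group): C(6,5) + C(4,5) + C(6,5) = 12.
By inclusion–exclusion: 4368 − 1296 + 12 = 3084.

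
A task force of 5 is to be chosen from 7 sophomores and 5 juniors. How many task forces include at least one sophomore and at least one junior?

Unrestricted: C(12,5) = 792 ways to pick any 5 of the 12.
Subtract selections that omit an entire group: no sophomores → C(5,5) = 1; no juniors → C(7,5) = 21.
Both groups omitted at once is impossible, so 792 − 22 = 770.

770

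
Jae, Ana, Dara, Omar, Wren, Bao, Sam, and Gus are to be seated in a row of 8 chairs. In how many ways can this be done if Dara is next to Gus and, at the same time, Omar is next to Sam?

Treat {Dara,Gus} as one block (2 orders) and {Omar,Sam} as another (2 orders).
That leaves 6 units to arrange: 2 × 2 × 6! = 4 × 720 = 2880.

2880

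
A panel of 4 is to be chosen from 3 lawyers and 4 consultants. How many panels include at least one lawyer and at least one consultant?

34

Unrestricted: C(7,4) = 35 ways to pick any 4 of the 7.
Subtract selections that omit an entire group: no lawyers → C(4,4) = 1; no consultants → C(3,4) = 0.
Both groups omitted at once is impossible, so 35 − 1 = 34.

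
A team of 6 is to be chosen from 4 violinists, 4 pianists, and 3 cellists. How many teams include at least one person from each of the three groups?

420

With no constraint there are C(11,6) = 462 possible selections.
Subtract selections that omit an entire group: no violinists → C(7,6) = 7; no pianists → C(7,6) = 7; no cellists → C(8,6) = 28.
Add back selections omitting two groups (i.e. drawn from a single group): C(4,6) + C(4,6) + C(3,6) = 0.
By inclusion–exclusion: 462 − 42 + 0 = 420.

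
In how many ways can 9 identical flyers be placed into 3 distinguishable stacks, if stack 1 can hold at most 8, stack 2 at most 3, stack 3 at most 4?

19

Without the upper bounds there are C(11,2) = 55 ways to split 9 among 3 stacks.
Subtract solutions that violate a single cap (substitute x_i' = x_i − (cap_i+1)): x_1 ≥ 9 gives C(2,2) = 1; x_2 ≥ 4 gives C(7,2) = 21; x_3 ≥ 5 gives C(6,2) = 15. Together 37.
Add back pairs where two caps are both exceeded: 0 + 0 + 1 = 1.
By inclusion–exclusion the count is 55 − 37 + 1 = 19.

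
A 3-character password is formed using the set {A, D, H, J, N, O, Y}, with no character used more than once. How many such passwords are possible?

With no repetition, fill the 3 characters in order: 7 choices, then 6, down to 5.
That product is 7 × 6 × 5 = 210.

210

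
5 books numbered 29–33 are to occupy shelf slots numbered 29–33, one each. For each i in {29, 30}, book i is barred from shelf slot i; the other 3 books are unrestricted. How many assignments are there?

78

Let Aᵢ (for i ∈ {29, 30}) be the placements that put book i in its forbidden shelf slot. Any j of these fix j positions, leaving (5−j)! ways to fill the rest, and there are C(2,j) ways to pick which j.
By inclusion–exclusion, the number of valid placements is Σ_{j=0}^{2} (−1)^j C(2,j)·(5−j)!.
Computing: 120 − 48 + 6 = 78.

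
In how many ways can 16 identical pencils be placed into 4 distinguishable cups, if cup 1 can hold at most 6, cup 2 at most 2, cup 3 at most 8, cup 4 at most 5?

46

Ignoring the caps, the number of non-negative solutions to x_1+…+x_4 = 16 is C(19,3) = 969.
Subtract solutions that violate a single cap (substitute x_i' = x_i − (cap_i+1)): x_1 ≥ 7 gives C(12,3) = 220; x_2 ≥ 3 gives C(16,3) = 560; x_3 ≥ 9 gives C(10,3) = 120; x_4 ≥ 6 gives C(13,3) = 286. Together 1186.
Add back pairs where two caps are both exceeded: 84 + 1 + 20 + 35 + 120 + 4 = 264.
Subtract triples: 0 + 1 + 0 + 0 = 1.
By inclusion–exclusion the count is 969 − 1186 + 264 − 1 = 46.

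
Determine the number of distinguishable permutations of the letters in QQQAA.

10

The 5 letters of QQQAA have repeats: A appearing twice and Q appearing 3 times.
So there are 5! / (3!·2!) = 10 distinguishable arrangements.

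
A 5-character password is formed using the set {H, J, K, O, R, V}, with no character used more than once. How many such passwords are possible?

720

This is a permutation of 5 out of 6: P(6,5) = 6!/1!.
That product is 6 × 5 × 4 × 3 × 2 = 720.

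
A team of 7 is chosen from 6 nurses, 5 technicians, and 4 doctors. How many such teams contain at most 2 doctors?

Split by how many doctors are chosen (0 through 2).
Sum: C(4,0)·C(11,7) + C(4,1)·C(11,6) + C(4,2)·C(11,5) = 330 + 1848 + 2772 = 4950.

4950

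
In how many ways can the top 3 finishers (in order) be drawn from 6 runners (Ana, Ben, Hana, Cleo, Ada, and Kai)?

120

There are 6 choices for 1st place, 5 for 2nd, and 4 for 3rd.
That gives 6 × 5 × 4 = 120.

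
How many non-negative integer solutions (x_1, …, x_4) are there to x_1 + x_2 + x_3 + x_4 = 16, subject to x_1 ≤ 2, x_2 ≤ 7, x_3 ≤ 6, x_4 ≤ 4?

Without the upper bounds there are C(19,3) = 969 ways to split 16 among 4 variables.
Subtract solutions that violate a single cap (substitute x_i' = x_i − (cap_i+1)): x_1 ≥ 3 gives C(16,3) = 560; x_2 ≥ 8 gives C(11,3) = 165; x_3 ≥ 7 gives C(12,3) = 220; x_4 ≥ 5 gives C(14,3) = 364. Together 1309.
Add back pairs where two caps are both exceeded: 56 + 84 + 165 + 4 + 20 + 35 = 364.
Subtract triples: 0 + 1 + 4 + 0 = 5.
By inclusion–exclusion the count is 969 − 1309 + 364 − 5 = 19.

19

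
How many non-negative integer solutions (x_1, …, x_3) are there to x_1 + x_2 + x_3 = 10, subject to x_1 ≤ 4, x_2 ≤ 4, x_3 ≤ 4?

6

Without the upper bounds there are C(12,2) = 66 ways to split 10 among 3 variables.
Subtract solutions that violate a single cap (substitute x_i' = x_i − (cap_i+1)): x_1 ≥ 5 gives C(7,2) = 21; x_2 ≥ 5 gives C(7,2) = 21; x_3 ≥ 5 gives C(7,2) = 21. Together 63.
Add back pairs where two caps are both exceeded: 1 + 1 + 1 = 3.
By inclusion–exclusion the count is 66 − 63 + 3 = 6.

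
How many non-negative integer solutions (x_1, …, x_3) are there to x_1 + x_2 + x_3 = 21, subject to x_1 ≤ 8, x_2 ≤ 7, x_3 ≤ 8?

Without the upper bounds there are C(23,2) = 253 ways to split 21 among 3 variables.
Subtract solutions that violate a single cap (substitute x_i' = x_i − (cap_i+1)): x_1 ≥ 9 gives C(14,2) = 91; x_2 ≥ 8 gives C(15,2) = 105; x_3 ≥ 9 gives C(14,2) = 91. Together 287.
Add back pairs where two caps are both exceeded: 15 + 10 + 15 = 40.
By inclusion–exclusion the count is 253 − 287 + 40 = 6.

6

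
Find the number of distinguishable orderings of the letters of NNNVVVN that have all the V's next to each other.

5

Treat the 3 copies of V as a single block. The multiset to arrange is then {VVV, N, N, N, N}, 5 items in all.
That gives (5)!/(4!) = 5 arrangements.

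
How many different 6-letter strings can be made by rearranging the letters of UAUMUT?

120

The 6 letters of UAUMUT have repeats: U appearing 3 times.
So there are 6! / (3!) = 120 distinguishable arrangements.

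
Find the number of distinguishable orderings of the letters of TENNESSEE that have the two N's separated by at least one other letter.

There are 9!/(4!·2!·2!) = 3780 arrangements of TENNESSEE in total.
Arrangements with the N's together: treat NN as one letter, giving (8)!/(4!·2!) = 840.
Subtracting, 3780 − 840 = 2940 arrangements keep the N's apart.

2940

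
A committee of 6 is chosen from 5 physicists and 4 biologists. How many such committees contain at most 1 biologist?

4

Split by how many biologists are chosen (0 through 1).
Sum: C(4,0)·C(5,6) + C(4,1)·C(5,5) = 0 + 4 = 4.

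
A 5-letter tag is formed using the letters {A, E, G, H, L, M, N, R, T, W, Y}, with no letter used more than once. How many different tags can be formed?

With no repetition, fill the 5 letters in order: 11 choices, then 10, down to 7.
That product is 11 × 10 × 9 × 8 × 7 = 55440.

55440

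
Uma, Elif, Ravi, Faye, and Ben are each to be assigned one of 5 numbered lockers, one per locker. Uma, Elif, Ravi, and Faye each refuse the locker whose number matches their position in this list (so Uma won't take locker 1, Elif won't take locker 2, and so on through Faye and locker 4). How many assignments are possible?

Let Aᵢ (for 1 ≤ i ≤ 4) be the placements that put person i in their forbidden locker. Any j of these fix j positions, leaving (5−j)! ways to fill the rest, and there are C(4,j) ways to pick which j.
By inclusion–exclusion, the number of valid placements is Σ_{j=0}^{4} (−1)^j C(4,j)·(5−j)!.
Computing: 120 − 96 + 36 − 8 + 1 = 53.

53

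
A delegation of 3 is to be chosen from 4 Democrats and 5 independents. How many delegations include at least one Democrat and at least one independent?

70

Unrestricted: C(9,3) = 84 ways to pick any 3 of the 9.
Subtract selections that omit an entire group: no Democrats → C(5,3) = 10; no independents → C(4,3) = 4.
Both groups omitted at once is impossible, so 84 − 14 = 70.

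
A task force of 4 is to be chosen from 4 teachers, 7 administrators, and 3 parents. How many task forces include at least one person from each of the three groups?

462

Unrestricted: C(14,4) = 1001 ways to pick any 4 of the 14.
Selections missing a whole group: no teachers → C(10,4) = 210; no administrators → C(7,4) = 35; no parents → C(11,4) = 330.
Add back selections omitting two groups (i.e. drawn from a single group): C(4,4) + C(7,4) + C(3,4) = 36.
By inclusion–exclusion: 1001 − 575 + 36 = 462.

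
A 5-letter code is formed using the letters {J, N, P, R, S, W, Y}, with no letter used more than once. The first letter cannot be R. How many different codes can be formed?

2160

The first letter has 7−1 = 6 choices (anything except R).
The remaining 4 letters are filled from the other 6 symbols without repetition: 6 × 5 × 4 × 3 = 360.
Total: 6 × 360 = 2160.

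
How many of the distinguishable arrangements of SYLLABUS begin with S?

2520

Fix S in the first position and arrange the remaining 7 letters.
Those 7 letters have L appearing twice, giving (7)!/(2!) = 2520.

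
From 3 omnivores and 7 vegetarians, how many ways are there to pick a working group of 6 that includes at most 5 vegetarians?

Split by how many vegetarians are chosen (0 through 5).
Sum: C(7,0)·C(3,6) + C(7,1)·C(3,5) + C(7,2)·C(3,4) + C(7,3)·C(3,3) + C(7,4)·C(3,2) + C(7,5)·C(3,1) = 0 + 0 + 0 + 35 + 105 + 63 = 203.

203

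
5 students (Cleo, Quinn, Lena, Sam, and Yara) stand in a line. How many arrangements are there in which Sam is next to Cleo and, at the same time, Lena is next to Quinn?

Treat {Sam,Cleo} as one block (2 orders) and {Lena,Quinn} as another (2 orders).
That leaves 3 units to arrange: 2 × 2 × 3! = 4 × 6 = 24.

24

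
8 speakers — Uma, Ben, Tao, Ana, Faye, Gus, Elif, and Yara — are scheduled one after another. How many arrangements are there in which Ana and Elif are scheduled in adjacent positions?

Treat {Ana, Elif} as a single unit. There are 7 units to order, and the pair itself can be ordered 2 ways.
So the count is 2·(7)! = 10080.

10080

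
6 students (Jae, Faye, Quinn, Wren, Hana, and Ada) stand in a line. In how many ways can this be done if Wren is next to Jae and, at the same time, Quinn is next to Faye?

Treat {Wren,Jae} as one block (2 orders) and {Quinn,Faye} as another (2 orders).
That leaves 4 units to arrange: 2 × 2 × 4! = 4 × 24 = 96.

96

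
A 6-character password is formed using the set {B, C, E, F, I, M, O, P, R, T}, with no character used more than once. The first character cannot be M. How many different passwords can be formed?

136080

The first character has 10−1 = 9 choices (anything except M).
The remaining 5 characters are filled from the other 9 symbols without repetition: 9 × 8 × 7 × 6 × 5 = 15120.
Total: 9 × 15120 = 136080.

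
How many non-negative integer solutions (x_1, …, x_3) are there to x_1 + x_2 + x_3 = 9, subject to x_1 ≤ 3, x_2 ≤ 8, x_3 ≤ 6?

27

Without the upper bounds there are C(11,2) = 55 ways to split 9 among 3 variables.
Subtract solutions that violate a single cap (substitute x_i' = x_i − (cap_i+1)): x_1 ≥ 4 gives C(7,2) = 21; x_2 ≥ 9 gives C(2,2) = 1; x_3 ≥ 7 gives C(4,2) = 6. Together 28.
No two caps can be exceeded simultaneously, so the pair terms are all 0.
By inclusion–exclusion the count is 55 − 28 + 0 = 27.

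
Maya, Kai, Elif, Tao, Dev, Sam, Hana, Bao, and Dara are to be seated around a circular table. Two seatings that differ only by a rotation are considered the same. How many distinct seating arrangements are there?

40320

Fix one person's seat to break rotational symmetry; the remaining 8 people can be arranged in (8)! = 40320 ways.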